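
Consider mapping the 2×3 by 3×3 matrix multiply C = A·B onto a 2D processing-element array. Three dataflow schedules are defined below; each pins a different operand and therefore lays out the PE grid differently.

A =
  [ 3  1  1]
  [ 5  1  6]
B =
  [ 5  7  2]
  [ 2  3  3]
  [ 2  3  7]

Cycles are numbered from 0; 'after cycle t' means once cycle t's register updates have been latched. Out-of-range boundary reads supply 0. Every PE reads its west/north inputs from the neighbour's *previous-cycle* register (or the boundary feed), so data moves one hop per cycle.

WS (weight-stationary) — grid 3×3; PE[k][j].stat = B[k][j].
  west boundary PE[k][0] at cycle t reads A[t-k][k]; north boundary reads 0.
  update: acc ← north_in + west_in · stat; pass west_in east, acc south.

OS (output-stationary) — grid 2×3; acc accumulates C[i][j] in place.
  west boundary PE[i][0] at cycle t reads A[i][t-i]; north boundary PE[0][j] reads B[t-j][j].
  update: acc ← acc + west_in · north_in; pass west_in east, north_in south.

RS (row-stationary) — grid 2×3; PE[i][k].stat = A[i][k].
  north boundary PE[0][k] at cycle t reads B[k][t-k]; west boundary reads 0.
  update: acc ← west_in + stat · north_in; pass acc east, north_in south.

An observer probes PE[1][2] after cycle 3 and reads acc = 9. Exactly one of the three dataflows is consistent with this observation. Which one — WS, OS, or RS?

dataflow = WS

— WS: 3×3; PE[1][2] trace:
  cycle 0: PE[1][2] → acc 0, east 0, south 0
  cycle 1: PE[1][2] → acc 0, east 0, south 0
  cycle 2: PE[1][2] → acc 0, east 0, south 0
  cycle 3: PE[1][2] → acc 9, east 1, south 9
— OS: 2×3; PE[1][2] trace:
  cycle 0: PE[1][2] → acc 0, east 0, south 0
  cycle 1: PE[1][2] → acc 0, east 0, south 0
  cycle 2: PE[1][2] → acc 0, east 0, south 0
  cycle 3: PE[1][2] → acc 10, east 5, south 2
— RS: 2×3; PE[1][2] trace:
  cycle 0: PE[1][2] → acc 0, east 0, south 0
  cycle 1: PE[1][2] → acc 0, east 0, south 0
  cycle 2: PE[1][2] → acc 0, east 0, south 0
  cycle 3: PE[1][2] → acc 39, east 39, south 2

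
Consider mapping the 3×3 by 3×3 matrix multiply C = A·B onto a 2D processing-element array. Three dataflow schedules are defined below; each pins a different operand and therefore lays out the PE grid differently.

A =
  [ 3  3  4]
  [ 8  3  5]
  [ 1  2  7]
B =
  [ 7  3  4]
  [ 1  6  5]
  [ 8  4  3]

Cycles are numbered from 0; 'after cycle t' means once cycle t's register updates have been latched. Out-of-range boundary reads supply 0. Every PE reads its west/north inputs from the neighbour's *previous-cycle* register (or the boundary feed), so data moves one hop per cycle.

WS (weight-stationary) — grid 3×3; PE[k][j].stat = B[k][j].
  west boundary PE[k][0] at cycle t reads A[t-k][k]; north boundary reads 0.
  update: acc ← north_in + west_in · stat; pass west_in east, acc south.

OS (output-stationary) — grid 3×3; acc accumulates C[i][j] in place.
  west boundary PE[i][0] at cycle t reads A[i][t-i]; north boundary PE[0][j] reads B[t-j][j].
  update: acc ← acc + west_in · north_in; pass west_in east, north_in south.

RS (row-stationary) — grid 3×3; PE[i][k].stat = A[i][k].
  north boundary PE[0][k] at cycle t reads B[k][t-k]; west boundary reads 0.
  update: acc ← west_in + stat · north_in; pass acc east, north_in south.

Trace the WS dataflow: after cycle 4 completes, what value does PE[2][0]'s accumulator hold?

Tracing WS — 3×3 array, target PE[2][0]:
  @0  [1,0]  acc 0  |  →0  ↓0
  @0  [2,0]  acc 0  |  →0  ↓0
  @1  [1,0]  acc 24  |  →3  ↓24
  @1  [2,0]  acc 0  |  →0  ↓0
  @2  [1,0]  acc 59  |  →3  ↓59
  @2  [2,0]  acc 56  |  →4  ↓56
  @3  [1,0]  acc 9  |  →2  ↓9
  @3  [2,0]  acc 99  |  →5  ↓99
  @4  [1,0]  acc 0  |  →0  ↓0
  @4  [2,0]  acc 65  |  →7  ↓65

PE[2][0].acc = 65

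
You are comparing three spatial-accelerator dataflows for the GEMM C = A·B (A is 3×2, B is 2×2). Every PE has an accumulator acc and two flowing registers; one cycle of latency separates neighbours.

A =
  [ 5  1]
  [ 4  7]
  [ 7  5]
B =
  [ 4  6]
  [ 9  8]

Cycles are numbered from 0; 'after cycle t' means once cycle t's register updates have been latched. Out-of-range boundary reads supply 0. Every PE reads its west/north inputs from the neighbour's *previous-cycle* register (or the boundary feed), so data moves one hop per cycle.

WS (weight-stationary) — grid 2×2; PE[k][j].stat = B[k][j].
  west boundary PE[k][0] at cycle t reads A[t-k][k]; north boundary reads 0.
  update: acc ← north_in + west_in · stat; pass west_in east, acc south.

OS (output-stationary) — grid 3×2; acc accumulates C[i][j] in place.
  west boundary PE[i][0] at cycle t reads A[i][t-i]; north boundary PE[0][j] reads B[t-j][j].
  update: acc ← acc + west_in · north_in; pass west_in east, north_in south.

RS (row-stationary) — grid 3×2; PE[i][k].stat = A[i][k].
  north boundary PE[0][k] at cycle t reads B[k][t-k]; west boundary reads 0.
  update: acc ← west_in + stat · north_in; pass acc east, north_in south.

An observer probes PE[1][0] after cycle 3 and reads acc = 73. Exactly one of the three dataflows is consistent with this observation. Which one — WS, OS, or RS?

dataflow = WS

Under WS (2×2), PE[1][0]:
  @0  [1,0]  acc 0  |  →0  ↓0
  @1  [1,0]  acc 29  |  →1  ↓29
  @2  [1,0]  acc 79  |  →7  ↓79
  @3  [1,0]  acc 73  |  →5  ↓73
Under OS (3×2), PE[1][0]:
  @0  [1,0]  acc 0  |  →0  ↓0
  @1  [1,0]  acc 16  |  →4  ↓4
  @2  [1,0]  acc 79  |  →7  ↓9
  @3  [1,0]  acc 79  |  →0  ↓0
Under RS (3×2), PE[1][0]:
  @0  [1,0]  acc 0  |  →0  ↓0
  @1  [1,0]  acc 16  |  →16  ↓4
  @2  [1,0]  acc 24  |  →24  ↓6
  @3  [1,0]  acc 0  |  →0  ↓0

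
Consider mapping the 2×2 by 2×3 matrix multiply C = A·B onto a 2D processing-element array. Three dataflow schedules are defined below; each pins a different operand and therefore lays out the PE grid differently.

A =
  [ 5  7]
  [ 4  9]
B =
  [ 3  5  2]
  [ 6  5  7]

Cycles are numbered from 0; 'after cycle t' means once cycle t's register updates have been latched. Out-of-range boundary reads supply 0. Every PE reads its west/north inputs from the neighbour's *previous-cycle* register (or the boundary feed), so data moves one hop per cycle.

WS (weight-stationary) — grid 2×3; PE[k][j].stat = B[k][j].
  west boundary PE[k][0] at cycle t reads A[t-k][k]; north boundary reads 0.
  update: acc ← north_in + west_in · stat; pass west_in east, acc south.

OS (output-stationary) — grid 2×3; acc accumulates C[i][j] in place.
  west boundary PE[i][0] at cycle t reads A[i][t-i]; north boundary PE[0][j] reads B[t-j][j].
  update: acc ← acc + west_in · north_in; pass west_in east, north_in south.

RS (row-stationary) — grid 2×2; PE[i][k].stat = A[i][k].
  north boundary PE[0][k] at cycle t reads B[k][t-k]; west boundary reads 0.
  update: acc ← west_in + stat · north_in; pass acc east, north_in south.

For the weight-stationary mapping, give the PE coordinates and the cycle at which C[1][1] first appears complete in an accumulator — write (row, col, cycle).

(row, col, cycle) = (1, 1, 3)

WS: C[1][1] accumulates in PE[1][1]:
  step 0 · PE1,1: acc=0; fwd→0 fwd↓0
  step 1 · PE1,1: acc=0; fwd→0 fwd↓0
  step 2 · PE1,1: acc=60; fwd→7 fwd↓60
  step 3 · PE1,1: acc=65; fwd→9 fwd↓65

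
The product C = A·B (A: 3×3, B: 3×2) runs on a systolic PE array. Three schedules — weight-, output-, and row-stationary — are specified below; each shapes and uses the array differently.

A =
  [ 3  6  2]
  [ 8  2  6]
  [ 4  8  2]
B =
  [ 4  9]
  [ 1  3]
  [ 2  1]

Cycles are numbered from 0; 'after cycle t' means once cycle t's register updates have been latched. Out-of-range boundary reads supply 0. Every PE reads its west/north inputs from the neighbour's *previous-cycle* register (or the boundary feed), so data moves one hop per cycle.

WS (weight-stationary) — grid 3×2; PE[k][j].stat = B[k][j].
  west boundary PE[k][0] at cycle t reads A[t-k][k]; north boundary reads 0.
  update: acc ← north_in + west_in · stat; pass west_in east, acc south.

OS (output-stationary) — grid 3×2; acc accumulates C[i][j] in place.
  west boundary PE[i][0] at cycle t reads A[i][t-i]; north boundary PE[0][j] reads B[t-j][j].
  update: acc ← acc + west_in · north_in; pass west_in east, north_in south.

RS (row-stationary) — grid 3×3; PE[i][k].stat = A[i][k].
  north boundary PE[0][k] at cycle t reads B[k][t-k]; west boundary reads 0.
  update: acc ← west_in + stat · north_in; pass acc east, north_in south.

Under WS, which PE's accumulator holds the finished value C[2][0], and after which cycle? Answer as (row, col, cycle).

(row, col, cycle) = (2, 0, 4)

Under WS, C[2][0] lands at PE[2][0]:
  cycle 0: PE[2][0] → acc 0, east 0, south 0
  cycle 1: PE[2][0] → acc 0, east 0, south 0
  cycle 2: PE[2][0] → acc 22, east 2, south 22
  cycle 3: PE[2][0] → acc 46, east 6, south 46
  cycle 4: PE[2][0] → acc 28, east 2, south 28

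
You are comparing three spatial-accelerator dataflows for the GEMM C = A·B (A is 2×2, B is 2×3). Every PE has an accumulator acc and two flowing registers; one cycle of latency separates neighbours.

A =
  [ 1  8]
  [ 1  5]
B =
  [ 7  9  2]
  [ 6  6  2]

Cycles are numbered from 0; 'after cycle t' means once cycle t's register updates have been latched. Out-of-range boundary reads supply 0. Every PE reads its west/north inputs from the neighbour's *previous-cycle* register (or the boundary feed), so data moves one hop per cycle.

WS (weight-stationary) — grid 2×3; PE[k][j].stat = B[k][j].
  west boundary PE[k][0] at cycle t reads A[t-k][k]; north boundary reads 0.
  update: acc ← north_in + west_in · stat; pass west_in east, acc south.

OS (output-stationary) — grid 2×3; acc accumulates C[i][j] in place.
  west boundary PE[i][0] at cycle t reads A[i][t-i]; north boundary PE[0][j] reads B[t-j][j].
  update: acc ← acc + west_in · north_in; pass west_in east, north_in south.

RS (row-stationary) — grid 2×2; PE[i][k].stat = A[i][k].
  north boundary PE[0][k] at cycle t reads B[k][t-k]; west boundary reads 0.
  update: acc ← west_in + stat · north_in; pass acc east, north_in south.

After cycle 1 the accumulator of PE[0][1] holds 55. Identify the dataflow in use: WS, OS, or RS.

dataflow = RS

Under WS (2×3), PE[0][1]:
  @0  [0,1]  acc 0  |  →0  ↓0
  @1  [0,1]  acc 9  |  →1  ↓9
Under OS (2×3), PE[0][1]:
  @0  [0,1]  acc 0  |  →0  ↓0
  @1  [0,1]  acc 9  |  →1  ↓9
Under RS (2×2), PE[0][1]:
  @0  [0,1]  acc 0  |  →0  ↓0
  @1  [0,1]  acc 55  |  →55  ↓6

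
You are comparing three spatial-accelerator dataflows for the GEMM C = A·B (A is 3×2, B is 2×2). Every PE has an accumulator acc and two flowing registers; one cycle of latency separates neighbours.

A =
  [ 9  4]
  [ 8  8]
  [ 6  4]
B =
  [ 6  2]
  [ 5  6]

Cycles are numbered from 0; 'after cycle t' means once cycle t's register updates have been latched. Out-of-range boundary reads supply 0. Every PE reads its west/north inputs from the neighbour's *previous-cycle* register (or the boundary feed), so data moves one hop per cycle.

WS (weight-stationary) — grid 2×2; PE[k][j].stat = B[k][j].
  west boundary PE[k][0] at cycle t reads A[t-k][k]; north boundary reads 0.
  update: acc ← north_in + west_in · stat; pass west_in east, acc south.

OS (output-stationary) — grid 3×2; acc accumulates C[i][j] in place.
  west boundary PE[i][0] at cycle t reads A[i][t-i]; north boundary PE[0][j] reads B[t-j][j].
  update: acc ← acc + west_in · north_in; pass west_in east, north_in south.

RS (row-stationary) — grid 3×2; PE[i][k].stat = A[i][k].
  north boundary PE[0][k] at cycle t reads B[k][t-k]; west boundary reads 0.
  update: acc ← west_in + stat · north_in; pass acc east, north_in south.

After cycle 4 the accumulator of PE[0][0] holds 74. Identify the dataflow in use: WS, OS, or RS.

dataflow = OS

Under WS (2×2), PE[0][0]:
  0: (0,0).acc=54  regs=<9,54>
  1: (0,0).acc=48  regs=<8,48>
  2: (0,0).acc=36  regs=<6,36>
  3: (0,0).acc=0  regs=<0,0>
  4: (0,0).acc=0  regs=<0,0>
Under OS (3×2), PE[0][0]:
  0: (0,0).acc=54  regs=<9,6>
  1: (0,0).acc=74  regs=<4,5>
  2: (0,0).acc=74  regs=<0,0>
  3: (0,0).acc=74  regs=<0,0>
  4: (0,0).acc=74  regs=<0,0>
Under RS (3×2), PE[0][0]:
  0: (0,0).acc=54  regs=<54,6>
  1: (0,0).acc=18  regs=<18,2>
  2: (0,0).acc=0  regs=<0,0>
  3: (0,0).acc=0  regs=<0,0>
  4: (0,0).acc=0  regs=<0,0>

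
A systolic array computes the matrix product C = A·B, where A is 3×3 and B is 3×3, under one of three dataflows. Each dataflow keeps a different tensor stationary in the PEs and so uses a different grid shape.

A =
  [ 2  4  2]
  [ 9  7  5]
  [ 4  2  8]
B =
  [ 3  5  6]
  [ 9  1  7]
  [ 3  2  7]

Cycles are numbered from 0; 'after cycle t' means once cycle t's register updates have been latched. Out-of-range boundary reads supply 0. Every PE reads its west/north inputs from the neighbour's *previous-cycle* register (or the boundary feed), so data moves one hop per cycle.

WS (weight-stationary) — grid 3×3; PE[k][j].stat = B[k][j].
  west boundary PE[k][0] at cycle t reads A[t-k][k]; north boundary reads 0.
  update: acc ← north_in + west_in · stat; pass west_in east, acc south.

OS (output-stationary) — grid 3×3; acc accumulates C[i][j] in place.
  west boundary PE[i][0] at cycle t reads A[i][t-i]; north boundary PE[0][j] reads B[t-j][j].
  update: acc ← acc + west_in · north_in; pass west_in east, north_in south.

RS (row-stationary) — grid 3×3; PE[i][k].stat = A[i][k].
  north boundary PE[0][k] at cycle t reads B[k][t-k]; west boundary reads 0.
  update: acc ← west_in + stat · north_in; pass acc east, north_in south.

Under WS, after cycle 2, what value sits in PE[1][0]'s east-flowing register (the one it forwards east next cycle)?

WS 3×3: PE[1][0] cycle-by-cycle (with neighbour feeds):
  0: (0,0).acc=6  regs=<2,6>
  0: (1,0).acc=0  regs=<0,0>
  1: (0,0).acc=27  regs=<9,27>
  1: (1,0).acc=42  regs=<4,42>
  2: (0,0).acc=12  regs=<4,12>
  2: (1,0).acc=90  regs=<7,90>

register = 7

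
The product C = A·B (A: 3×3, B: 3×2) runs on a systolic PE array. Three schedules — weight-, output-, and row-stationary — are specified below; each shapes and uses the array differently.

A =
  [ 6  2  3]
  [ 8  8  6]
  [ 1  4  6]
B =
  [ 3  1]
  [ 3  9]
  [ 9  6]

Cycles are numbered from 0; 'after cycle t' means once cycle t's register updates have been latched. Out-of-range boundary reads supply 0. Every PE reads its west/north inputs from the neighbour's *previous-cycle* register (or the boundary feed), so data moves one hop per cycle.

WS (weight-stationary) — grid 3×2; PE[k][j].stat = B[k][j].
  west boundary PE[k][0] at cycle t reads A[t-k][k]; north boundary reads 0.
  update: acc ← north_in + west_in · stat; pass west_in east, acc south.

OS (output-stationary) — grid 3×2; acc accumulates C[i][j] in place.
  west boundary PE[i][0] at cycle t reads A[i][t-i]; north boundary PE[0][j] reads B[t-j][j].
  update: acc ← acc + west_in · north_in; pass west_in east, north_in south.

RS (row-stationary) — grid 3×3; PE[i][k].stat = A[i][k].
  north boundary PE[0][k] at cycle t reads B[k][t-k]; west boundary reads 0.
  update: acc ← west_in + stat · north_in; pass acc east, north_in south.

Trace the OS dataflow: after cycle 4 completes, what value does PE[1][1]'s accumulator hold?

PE[1][1].acc = 116

OS on a 3×2 grid — tracing PE[1][1] and its feeders:
  c0 r0c1: 0 / 0 / 0
  c0 r1c0: 0 / 0 / 0
  c0 r1c1: 0 / 0 / 0
  c1 r0c1: 6 / 6 / 1
  c1 r1c0: 24 / 8 / 3
  c1 r1c1: 0 / 0 / 0
  c2 r0c1: 24 / 2 / 9
  c2 r1c0: 48 / 8 / 3
  c2 r1c1: 8 / 8 / 1
  c3 r0c1: 42 / 3 / 6
  c3 r1c0: 102 / 6 / 9
  c3 r1c1: 80 / 8 / 9
  c4 r0c1: 42 / 0 / 0
  c4 r1c0: 102 / 0 / 0
  c4 r1c1: 116 / 6 / 6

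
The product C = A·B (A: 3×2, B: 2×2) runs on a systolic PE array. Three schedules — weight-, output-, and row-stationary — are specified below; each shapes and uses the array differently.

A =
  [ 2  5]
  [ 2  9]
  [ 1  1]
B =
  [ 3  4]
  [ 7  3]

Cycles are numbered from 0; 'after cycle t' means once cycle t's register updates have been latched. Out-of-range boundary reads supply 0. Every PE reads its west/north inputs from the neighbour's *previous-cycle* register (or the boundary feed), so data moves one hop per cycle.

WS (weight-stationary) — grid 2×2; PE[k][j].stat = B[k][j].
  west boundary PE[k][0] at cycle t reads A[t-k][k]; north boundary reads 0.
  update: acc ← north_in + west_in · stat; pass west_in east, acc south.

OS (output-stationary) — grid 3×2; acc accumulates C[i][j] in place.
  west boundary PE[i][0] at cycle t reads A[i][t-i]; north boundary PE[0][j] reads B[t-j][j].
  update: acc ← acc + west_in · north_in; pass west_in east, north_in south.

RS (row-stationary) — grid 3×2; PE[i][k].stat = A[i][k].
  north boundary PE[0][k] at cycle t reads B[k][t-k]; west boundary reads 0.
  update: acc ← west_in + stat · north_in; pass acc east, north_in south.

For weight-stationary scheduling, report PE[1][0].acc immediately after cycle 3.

WS 2×2: PE[1][0] cycle-by-cycle (with neighbour feeds):
  @0  [0,0]  acc 6  |  →2  ↓6
  @0  [1,0]  acc 0  |  →0  ↓0
  @1  [0,0]  acc 6  |  →2  ↓6
  @1  [1,0]  acc 41  |  →5  ↓41
  @2  [0,0]  acc 3  |  →1  ↓3
  @2  [1,0]  acc 69  |  →9  ↓69
  @3  [0,0]  acc 0  |  →0  ↓0
  @3  [1,0]  acc 10  |  →1  ↓10

PE[1][0].acc = 10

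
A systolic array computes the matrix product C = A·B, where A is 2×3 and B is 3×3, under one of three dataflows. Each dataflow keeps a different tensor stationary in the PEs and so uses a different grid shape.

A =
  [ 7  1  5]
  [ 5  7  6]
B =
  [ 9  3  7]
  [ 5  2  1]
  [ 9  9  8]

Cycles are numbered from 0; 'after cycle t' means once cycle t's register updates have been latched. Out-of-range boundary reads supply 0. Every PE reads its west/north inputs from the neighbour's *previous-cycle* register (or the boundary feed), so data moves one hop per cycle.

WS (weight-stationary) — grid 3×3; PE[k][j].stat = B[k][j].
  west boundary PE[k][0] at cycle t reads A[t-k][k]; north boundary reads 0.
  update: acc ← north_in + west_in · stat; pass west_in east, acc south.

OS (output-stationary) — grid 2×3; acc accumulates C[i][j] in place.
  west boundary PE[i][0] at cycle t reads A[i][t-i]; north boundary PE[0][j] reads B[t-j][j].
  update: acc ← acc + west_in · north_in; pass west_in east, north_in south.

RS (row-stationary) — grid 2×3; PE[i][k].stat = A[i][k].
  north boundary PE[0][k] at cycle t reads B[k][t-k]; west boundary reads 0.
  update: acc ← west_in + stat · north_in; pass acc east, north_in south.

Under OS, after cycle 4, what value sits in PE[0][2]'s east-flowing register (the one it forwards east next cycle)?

OS on a 2×3 grid — tracing PE[0][2] and its feeders:
  c0 r0c1: 0 / 0 / 0
  c0 r0c2: 0 / 0 / 0
  c1 r0c1: 21 / 7 / 3
  c1 r0c2: 0 / 0 / 0
  c2 r0c1: 23 / 1 / 2
  c2 r0c2: 49 / 7 / 7
  c3 r0c1: 68 / 5 / 9
  c3 r0c2: 50 / 1 / 1
  c4 r0c1: 68 / 0 / 0
  c4 r0c2: 90 / 5 / 8

register = 5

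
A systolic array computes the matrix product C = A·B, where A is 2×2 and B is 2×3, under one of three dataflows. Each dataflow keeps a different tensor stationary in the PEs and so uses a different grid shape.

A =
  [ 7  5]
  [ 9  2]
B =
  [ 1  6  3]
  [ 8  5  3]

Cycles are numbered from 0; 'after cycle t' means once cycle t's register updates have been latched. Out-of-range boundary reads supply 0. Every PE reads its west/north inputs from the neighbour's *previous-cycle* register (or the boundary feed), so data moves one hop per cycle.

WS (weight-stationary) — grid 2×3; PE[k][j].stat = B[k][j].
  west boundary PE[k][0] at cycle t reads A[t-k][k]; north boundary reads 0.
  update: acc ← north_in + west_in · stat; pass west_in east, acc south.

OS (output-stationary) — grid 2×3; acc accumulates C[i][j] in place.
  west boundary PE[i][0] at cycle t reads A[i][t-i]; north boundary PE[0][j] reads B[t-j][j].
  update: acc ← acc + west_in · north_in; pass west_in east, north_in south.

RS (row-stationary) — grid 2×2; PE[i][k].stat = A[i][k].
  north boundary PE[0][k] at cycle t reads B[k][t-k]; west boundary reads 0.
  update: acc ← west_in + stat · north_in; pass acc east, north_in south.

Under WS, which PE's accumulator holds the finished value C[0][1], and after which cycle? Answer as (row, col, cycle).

(row, col, cycle) = (1, 1, 2)

WS — PE[1][1] is where C[0][1] collects:
  0: (1,1).acc=0  regs=<0,0>
  1: (1,1).acc=0  regs=<0,0>
  2: (1,1).acc=67  regs=<5,67>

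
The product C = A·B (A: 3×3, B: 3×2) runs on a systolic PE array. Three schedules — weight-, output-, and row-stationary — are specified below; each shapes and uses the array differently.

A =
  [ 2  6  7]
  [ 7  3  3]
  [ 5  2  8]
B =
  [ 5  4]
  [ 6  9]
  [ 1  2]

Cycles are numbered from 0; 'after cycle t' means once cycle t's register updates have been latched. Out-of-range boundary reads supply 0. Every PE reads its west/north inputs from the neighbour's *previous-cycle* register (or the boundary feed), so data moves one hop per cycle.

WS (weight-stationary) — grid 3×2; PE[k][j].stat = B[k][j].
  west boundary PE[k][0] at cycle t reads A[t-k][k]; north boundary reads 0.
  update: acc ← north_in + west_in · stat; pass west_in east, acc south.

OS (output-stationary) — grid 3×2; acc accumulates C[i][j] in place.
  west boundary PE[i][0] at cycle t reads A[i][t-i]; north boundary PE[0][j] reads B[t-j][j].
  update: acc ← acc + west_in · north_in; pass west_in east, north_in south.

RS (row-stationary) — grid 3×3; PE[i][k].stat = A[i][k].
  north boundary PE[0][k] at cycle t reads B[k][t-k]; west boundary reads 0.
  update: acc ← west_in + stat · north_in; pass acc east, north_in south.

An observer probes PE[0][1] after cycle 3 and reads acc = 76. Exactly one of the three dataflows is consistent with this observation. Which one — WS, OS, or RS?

dataflow = OS

— WS: 3×2; PE[0][1] trace:
  after 0 — PE[0][1] acc=0, pass-E 0, pass-S 0
  after 1 — PE[0][1] acc=8, pass-E 2, pass-S 8
  after 2 — PE[0][1] acc=28, pass-E 7, pass-S 28
  after 3 — PE[0][1] acc=20, pass-E 5, pass-S 20
— OS: 3×2; PE[0][1] trace:
  after 0 — PE[0][1] acc=0, pass-E 0, pass-S 0
  after 1 — PE[0][1] acc=8, pass-E 2, pass-S 4
  after 2 — PE[0][1] acc=62, pass-E 6, pass-S 9
  after 3 — PE[0][1] acc=76, pass-E 7, pass-S 2
— RS: 3×3; PE[0][1] trace:
  after 0 — PE[0][1] acc=0, pass-E 0, pass-S 0
  after 1 — PE[0][1] acc=46, pass-E 46, pass-S 6
  after 2 — PE[0][1] acc=62, pass-E 62, pass-S 9
  after 3 — PE[0][1] acc=0, pass-E 0, pass-S 0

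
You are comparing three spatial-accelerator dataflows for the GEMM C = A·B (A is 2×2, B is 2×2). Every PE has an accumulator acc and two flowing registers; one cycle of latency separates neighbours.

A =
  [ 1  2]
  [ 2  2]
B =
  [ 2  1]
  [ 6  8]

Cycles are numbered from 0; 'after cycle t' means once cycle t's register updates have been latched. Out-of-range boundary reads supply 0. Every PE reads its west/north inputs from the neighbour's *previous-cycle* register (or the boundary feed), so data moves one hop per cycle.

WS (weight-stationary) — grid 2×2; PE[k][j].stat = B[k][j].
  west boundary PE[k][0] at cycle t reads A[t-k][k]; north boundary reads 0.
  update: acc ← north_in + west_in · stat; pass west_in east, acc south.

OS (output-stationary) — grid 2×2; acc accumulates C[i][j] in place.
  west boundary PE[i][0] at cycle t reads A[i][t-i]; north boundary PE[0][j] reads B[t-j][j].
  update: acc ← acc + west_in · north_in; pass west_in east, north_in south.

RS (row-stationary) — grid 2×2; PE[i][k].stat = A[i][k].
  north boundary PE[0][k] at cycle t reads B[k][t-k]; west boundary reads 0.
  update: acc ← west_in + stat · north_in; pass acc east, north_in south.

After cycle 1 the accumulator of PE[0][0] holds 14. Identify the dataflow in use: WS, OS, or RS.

WS [2×2] PE[0][0] across cycles:
  0: (0,0).acc=2  regs=<1,2>
  1: (0,0).acc=4  regs=<2,4>
OS [2×2] PE[0][0] across cycles:
  0: (0,0).acc=2  regs=<1,2>
  1: (0,0).acc=14  regs=<2,6>
RS [2×2] PE[0][0] across cycles:
  0: (0,0).acc=2  regs=<2,2>
  1: (0,0).acc=1  regs=<1,1>

dataflow = OS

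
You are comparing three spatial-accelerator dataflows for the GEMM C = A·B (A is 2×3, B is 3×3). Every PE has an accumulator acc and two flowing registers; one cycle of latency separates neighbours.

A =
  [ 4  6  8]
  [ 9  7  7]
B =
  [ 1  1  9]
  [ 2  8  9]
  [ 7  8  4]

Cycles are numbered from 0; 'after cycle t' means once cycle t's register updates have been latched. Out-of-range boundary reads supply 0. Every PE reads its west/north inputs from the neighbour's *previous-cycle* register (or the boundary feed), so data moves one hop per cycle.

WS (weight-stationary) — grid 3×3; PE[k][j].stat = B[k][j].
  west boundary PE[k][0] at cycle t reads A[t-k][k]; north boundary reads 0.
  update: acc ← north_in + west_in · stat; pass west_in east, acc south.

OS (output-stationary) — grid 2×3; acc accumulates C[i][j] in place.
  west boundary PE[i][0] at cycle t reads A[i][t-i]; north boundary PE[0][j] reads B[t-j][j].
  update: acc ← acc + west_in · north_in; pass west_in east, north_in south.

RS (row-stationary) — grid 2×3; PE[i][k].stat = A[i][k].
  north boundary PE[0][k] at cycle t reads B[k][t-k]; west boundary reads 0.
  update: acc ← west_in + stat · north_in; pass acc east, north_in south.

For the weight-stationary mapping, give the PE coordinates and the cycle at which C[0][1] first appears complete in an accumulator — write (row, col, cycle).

WS — PE[2][1] is where C[0][1] collects:
  step 0 · PE2,1: acc=0; fwd→0 fwd↓0
  step 1 · PE2,1: acc=0; fwd→0 fwd↓0
  step 2 · PE2,1: acc=0; fwd→0 fwd↓0
  step 3 · PE2,1: acc=116; fwd→8 fwd↓116

(row, col, cycle) = (2, 1, 3)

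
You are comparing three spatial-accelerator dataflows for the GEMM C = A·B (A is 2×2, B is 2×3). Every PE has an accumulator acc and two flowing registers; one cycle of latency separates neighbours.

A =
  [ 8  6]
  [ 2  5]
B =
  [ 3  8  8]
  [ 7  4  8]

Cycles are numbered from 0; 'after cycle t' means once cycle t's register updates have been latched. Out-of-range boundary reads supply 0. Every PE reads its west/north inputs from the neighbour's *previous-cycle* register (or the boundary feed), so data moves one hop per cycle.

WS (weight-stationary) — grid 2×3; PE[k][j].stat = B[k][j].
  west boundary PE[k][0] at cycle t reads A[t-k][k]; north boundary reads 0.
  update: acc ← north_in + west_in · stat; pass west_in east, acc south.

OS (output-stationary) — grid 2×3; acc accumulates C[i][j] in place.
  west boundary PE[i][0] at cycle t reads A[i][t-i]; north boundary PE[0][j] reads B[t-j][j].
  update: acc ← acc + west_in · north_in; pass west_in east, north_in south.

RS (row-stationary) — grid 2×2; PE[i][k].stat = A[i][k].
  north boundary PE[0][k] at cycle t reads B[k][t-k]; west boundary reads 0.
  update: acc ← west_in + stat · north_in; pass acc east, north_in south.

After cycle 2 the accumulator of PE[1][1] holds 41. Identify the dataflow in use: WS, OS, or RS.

WS (2×3 grid), PE[1][1]:
  @0  [1,1]  acc 0  |  →0  ↓0
  @1  [1,1]  acc 0  |  →0  ↓0
  @2  [1,1]  acc 88  |  →6  ↓88
OS (2×3 grid), PE[1][1]:
  @0  [1,1]  acc 0  |  →0  ↓0
  @1  [1,1]  acc 0  |  →0  ↓0
  @2  [1,1]  acc 16  |  →2  ↓8
RS (2×2 grid), PE[1][1]:
  @0  [1,1]  acc 0  |  →0  ↓0
  @1  [1,1]  acc 0  |  →0  ↓0
  @2  [1,1]  acc 41  |  →41  ↓7

dataflow = RS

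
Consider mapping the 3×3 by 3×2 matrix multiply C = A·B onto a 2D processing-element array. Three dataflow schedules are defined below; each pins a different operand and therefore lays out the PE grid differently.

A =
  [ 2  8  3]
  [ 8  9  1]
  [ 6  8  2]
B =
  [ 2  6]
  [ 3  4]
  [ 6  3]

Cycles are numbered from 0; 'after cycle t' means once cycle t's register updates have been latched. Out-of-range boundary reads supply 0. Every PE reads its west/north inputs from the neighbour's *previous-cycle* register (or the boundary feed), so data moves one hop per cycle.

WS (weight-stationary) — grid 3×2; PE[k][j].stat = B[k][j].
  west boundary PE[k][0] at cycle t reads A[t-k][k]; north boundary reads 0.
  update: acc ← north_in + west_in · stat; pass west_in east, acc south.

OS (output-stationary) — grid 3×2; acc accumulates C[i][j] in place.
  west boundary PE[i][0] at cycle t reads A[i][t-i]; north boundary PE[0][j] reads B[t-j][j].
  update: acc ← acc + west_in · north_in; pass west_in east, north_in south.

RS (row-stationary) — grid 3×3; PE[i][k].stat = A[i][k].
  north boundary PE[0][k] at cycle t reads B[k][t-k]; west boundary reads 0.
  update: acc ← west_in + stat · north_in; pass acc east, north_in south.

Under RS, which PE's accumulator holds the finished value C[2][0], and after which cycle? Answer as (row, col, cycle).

(row, col, cycle) = (2, 2, 4)

RS — PE[2][2] is where C[2][0] collects:
  @0  [2,2]  acc 0  |  →0  ↓0
  @1  [2,2]  acc 0  |  →0  ↓0
  @2  [2,2]  acc 0  |  →0  ↓0
  @3  [2,2]  acc 0  |  →0  ↓0
  @4  [2,2]  acc 48  |  →48  ↓6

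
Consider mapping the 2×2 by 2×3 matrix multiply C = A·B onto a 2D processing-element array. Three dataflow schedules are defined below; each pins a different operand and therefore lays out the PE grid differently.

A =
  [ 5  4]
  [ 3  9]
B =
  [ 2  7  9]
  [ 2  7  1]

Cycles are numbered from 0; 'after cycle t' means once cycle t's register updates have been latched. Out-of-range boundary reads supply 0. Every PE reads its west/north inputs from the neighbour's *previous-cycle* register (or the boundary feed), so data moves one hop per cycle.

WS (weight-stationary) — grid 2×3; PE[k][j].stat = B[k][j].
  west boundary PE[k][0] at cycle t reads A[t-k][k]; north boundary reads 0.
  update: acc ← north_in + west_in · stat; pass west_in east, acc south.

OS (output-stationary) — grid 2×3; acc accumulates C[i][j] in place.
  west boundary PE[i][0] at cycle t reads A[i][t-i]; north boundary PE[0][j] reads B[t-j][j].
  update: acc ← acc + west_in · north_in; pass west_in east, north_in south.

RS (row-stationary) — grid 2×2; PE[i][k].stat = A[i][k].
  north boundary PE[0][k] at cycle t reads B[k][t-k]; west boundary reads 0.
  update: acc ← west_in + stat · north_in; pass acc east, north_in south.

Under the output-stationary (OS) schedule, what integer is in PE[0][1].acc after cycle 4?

OS on a 2×3 grid — tracing PE[0][1] and its feeders:
  t=0 PE[0][0]: acc=10 h=5 v=2
  t=0 PE[0][1]: acc=0 h=0 v=0
  t=1 PE[0][0]: acc=18 h=4 v=2
  t=1 PE[0][1]: acc=35 h=5 v=7
  t=2 PE[0][0]: acc=18 h=0 v=0
  t=2 PE[0][1]: acc=63 h=4 v=7
  t=3 PE[0][0]: acc=18 h=0 v=0
  t=3 PE[0][1]: acc=63 h=0 v=0
  t=4 PE[0][0]: acc=18 h=0 v=0
  t=4 PE[0][1]: acc=63 h=0 v=0

PE[0][1].acc = 63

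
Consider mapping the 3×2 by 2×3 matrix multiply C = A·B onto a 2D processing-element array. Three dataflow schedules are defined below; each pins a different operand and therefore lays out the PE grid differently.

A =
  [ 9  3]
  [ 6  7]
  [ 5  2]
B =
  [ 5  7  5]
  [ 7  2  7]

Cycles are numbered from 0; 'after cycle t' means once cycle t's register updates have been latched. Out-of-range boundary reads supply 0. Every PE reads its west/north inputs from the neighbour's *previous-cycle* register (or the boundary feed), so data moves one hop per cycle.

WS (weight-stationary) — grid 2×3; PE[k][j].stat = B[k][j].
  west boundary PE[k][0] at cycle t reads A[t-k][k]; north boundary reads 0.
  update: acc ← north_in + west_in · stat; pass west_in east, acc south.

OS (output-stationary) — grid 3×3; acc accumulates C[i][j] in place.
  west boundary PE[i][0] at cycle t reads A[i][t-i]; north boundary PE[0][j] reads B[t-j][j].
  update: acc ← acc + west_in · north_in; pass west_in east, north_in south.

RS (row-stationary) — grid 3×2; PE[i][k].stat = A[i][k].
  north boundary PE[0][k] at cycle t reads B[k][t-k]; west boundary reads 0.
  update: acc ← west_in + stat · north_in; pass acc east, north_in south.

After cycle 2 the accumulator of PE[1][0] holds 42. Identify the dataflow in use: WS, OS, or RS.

WS (2×3 grid), PE[1][0]:
  @0  [1,0]  acc 0  |  →0  ↓0
  @1  [1,0]  acc 66  |  →3  ↓66
  @2  [1,0]  acc 79  |  →7  ↓79
OS (3×3 grid), PE[1][0]:
  @0  [1,0]  acc 0  |  →0  ↓0
  @1  [1,0]  acc 30  |  →6  ↓5
  @2  [1,0]  acc 79  |  →7  ↓7
RS (3×2 grid), PE[1][0]:
  @0  [1,0]  acc 0  |  →0  ↓0
  @1  [1,0]  acc 30  |  →30  ↓5
  @2  [1,0]  acc 42  |  →42  ↓7

dataflow = RS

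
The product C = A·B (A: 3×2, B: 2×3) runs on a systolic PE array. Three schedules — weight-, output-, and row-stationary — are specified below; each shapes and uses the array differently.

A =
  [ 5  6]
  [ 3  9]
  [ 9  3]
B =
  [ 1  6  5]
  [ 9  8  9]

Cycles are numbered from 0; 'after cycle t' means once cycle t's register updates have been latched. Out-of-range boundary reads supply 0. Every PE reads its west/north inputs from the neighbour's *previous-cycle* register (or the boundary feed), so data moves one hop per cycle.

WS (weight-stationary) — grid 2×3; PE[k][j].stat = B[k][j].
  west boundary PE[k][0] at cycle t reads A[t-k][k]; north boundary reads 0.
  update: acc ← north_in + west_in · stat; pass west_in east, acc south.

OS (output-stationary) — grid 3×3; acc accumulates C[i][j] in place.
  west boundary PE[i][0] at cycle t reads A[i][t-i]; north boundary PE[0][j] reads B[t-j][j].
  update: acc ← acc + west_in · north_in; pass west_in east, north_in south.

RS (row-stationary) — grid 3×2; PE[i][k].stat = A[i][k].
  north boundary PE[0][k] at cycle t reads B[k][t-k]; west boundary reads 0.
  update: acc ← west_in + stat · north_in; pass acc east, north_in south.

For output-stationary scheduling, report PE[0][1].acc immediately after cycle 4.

PE[0][1].acc = 78

Tracing OS — 3×3 array, target PE[0][1]:
  cycle 0: PE[0][0] → acc 5, east 5, south 1
  cycle 0: PE[0][1] → acc 0, east 0, south 0
  cycle 1: PE[0][0] → acc 59, east 6, south 9
  cycle 1: PE[0][1] → acc 30, east 5, south 6
  cycle 2: PE[0][0] → acc 59, east 0, south 0
  cycle 2: PE[0][1] → acc 78, east 6, south 8
  cycle 3: PE[0][0] → acc 59, east 0, south 0
  cycle 3: PE[0][1] → acc 78, east 0, south 0
  cycle 4: PE[0][0] → acc 59, east 0, south 0
  cycle 4: PE[0][1] → acc 78, east 0, south 0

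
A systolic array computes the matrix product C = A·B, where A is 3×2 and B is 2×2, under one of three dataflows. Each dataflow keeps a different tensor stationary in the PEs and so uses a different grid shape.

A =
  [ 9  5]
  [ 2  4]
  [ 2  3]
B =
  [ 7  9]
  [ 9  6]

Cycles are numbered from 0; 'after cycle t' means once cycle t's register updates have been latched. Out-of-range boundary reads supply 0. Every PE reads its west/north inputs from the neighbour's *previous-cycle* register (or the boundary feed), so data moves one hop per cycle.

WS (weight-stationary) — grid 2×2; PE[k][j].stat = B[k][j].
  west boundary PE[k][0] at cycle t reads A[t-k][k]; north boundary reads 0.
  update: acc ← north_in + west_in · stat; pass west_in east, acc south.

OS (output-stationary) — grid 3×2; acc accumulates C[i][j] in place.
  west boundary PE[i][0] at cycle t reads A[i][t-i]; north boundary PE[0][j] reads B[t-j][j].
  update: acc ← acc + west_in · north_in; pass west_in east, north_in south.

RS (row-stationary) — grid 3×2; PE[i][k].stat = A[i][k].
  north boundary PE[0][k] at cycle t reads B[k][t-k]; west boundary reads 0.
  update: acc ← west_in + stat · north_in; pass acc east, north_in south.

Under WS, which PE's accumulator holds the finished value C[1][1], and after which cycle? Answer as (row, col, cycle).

Under WS, C[1][1] lands at PE[1][1]:
  0: (1,1).acc=0  regs=<0,0>
  1: (1,1).acc=0  regs=<0,0>
  2: (1,1).acc=111  regs=<5,111>
  3: (1,1).acc=42  regs=<4,42>

(row, col, cycle) = (1, 1, 3)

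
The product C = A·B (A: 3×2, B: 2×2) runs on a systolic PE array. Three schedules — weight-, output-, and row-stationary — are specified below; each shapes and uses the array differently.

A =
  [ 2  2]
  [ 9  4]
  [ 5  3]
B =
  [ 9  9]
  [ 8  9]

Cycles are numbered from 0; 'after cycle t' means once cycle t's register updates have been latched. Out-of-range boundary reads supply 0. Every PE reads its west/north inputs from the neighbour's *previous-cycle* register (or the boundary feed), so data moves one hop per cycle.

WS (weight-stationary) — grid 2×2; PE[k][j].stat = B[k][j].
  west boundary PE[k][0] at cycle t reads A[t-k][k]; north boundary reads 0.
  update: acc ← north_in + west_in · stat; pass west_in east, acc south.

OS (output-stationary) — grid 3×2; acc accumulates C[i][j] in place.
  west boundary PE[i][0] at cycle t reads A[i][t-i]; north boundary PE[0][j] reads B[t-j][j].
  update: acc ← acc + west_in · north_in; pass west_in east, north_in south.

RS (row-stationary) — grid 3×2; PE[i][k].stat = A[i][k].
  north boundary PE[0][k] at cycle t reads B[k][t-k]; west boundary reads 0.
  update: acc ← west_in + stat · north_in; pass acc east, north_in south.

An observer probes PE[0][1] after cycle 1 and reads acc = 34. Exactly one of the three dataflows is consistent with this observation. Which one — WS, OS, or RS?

dataflow = RS

WS [2×2] PE[0][1] across cycles:
  step 0 · PE0,1: acc=0; fwd→0 fwd↓0
  step 1 · PE0,1: acc=18; fwd→2 fwd↓18
OS [3×2] PE[0][1] across cycles:
  step 0 · PE0,1: acc=0; fwd→0 fwd↓0
  step 1 · PE0,1: acc=18; fwd→2 fwd↓9
RS [3×2] PE[0][1] across cycles:
  step 0 · PE0,1: acc=0; fwd→0 fwd↓0
  step 1 · PE0,1: acc=34; fwd→34 fwd↓8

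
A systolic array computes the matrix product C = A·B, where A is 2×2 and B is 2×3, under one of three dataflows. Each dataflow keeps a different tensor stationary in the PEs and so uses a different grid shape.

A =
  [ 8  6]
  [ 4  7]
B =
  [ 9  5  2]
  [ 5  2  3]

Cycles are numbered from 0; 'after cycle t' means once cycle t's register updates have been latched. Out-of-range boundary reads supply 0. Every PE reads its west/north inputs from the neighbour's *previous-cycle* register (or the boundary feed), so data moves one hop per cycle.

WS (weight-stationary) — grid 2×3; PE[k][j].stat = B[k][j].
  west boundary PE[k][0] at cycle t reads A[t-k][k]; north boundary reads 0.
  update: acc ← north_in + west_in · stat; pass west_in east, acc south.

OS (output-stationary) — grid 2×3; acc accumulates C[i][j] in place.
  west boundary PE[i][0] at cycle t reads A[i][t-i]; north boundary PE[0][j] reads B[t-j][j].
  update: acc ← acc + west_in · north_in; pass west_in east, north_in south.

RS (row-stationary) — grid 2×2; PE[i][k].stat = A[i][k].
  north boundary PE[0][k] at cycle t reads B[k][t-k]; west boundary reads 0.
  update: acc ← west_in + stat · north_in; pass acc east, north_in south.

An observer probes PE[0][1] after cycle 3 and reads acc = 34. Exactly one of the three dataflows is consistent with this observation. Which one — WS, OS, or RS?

dataflow = RS

Under WS (2×3), PE[0][1]:
  @0  [0,1]  acc 0  |  →0  ↓0
  @1  [0,1]  acc 40  |  →8  ↓40
  @2  [0,1]  acc 20  |  →4  ↓20
  @3  [0,1]  acc 0  |  →0  ↓0
Under OS (2×3), PE[0][1]:
  @0  [0,1]  acc 0  |  →0  ↓0
  @1  [0,1]  acc 40  |  →8  ↓5
  @2  [0,1]  acc 52  |  →6  ↓2
  @3  [0,1]  acc 52  |  →0  ↓0
Under RS (2×2), PE[0][1]:
  @0  [0,1]  acc 0  |  →0  ↓0
  @1  [0,1]  acc 102  |  →102  ↓5
  @2  [0,1]  acc 52  |  →52  ↓2
  @3  [0,1]  acc 34  |  →34  ↓3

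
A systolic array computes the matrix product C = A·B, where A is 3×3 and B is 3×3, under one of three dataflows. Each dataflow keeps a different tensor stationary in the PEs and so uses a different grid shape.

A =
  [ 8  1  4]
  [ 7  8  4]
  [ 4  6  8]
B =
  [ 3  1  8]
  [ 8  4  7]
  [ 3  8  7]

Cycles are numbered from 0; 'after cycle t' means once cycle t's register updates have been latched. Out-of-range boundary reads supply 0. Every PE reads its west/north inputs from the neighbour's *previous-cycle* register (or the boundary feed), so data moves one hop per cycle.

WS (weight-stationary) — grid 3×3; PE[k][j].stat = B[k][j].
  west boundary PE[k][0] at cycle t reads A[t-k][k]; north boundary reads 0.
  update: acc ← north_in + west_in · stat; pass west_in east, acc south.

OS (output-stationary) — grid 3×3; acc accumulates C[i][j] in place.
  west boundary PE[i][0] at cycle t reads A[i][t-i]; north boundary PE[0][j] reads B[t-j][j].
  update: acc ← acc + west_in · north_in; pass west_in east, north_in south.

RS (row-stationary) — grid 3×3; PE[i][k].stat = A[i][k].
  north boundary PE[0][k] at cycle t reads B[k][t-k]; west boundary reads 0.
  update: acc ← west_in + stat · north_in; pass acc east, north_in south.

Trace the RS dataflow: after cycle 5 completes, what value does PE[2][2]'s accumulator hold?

RS on a 3×3 grid — tracing PE[2][2] and its feeders:
  cycle 0: PE[1][2] → acc 0, east 0, south 0
  cycle 0: PE[2][1] → acc 0, east 0, south 0
  cycle 0: PE[2][2] → acc 0, east 0, south 0
  cycle 1: PE[1][2] → acc 0, east 0, south 0
  cycle 1: PE[2][1] → acc 0, east 0, south 0
  cycle 1: PE[2][2] → acc 0, east 0, south 0
  cycle 2: PE[1][2] → acc 0, east 0, south 0
  cycle 2: PE[2][1] → acc 0, east 0, south 0
  cycle 2: PE[2][2] → acc 0, east 0, south 0
  cycle 3: PE[1][2] → acc 97, east 97, south 3
  cycle 3: PE[2][1] → acc 60, east 60, south 8
  cycle 3: PE[2][2] → acc 0, east 0, south 0
  cycle 4: PE[1][2] → acc 71, east 71, south 8
  cycle 4: PE[2][1] → acc 28, east 28, south 4
  cycle 4: PE[2][2] → acc 84, east 84, south 3
  cycle 5: PE[1][2] → acc 140, east 140, south 7
  cycle 5: PE[2][1] → acc 74, east 74, south 7
  cycle 5: PE[2][2] → acc 92, east 92, south 8

PE[2][2].acc = 92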